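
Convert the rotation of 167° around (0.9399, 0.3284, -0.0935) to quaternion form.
0.1132 + 0.9339i + 0.3263j - 0.0929k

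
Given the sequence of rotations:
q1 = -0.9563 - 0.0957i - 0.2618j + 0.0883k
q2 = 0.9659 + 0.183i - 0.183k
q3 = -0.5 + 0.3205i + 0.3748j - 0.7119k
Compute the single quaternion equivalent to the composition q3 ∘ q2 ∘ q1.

q2 · q1 = -0.89 - 0.3153i - 0.2515j + 0.2124k
q3 · q2 · q1 = 0.7915 - 0.227i - 0.0514j + 0.565k
0.7915 - 0.227i - 0.0514j + 0.565k


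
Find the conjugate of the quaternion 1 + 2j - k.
1 - 2j + k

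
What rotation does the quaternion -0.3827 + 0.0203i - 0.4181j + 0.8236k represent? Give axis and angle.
axis = (0.022, -0.4526, 0.8915), θ = 5π/4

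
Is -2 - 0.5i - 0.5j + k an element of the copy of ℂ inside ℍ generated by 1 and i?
No. The quaternion -2 - 0.5i - 0.5j + k has j-coefficient y = -0.5 and k-coefficient z = 1, not both zero, so it does not lie in the complex subalgebra spanned by 1 and i.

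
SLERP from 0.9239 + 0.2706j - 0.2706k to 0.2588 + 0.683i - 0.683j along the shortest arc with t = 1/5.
0.9441 + 0.2043i + 0.0496j - 0.2539k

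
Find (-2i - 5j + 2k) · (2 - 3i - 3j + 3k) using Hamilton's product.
-27 - 13i - 10j - 5k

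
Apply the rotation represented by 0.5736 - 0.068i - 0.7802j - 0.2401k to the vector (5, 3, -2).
(1.206, 0.874, 5.982)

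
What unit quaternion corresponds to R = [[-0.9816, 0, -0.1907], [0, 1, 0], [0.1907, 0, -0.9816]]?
-0.0958 + 0.9954j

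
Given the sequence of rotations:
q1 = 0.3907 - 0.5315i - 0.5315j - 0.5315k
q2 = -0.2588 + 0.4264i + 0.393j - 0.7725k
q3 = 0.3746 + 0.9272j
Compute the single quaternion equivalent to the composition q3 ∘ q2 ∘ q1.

q2 · q1 = -0.0762 - 0.3153i + 0.9283j - 0.182k
q3 · q2 · q1 = -0.8893 - 0.2869i + 0.2771j + 0.2242k
-0.8893 - 0.2869i + 0.2771j + 0.2242k


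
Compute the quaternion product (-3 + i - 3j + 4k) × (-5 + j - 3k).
30 + 15j - 10k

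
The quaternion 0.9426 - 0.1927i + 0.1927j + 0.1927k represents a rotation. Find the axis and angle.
axis = (-√3/3, √3/3, √3/3), θ = 39°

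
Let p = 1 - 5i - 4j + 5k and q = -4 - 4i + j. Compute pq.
-20 + 11i - 3j - 41k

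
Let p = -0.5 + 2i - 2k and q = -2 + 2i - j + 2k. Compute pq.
1 - 7i - 7.5j + k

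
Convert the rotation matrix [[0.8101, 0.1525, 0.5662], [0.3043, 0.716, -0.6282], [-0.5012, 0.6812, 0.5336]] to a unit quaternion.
0.8746 + 0.3743i + 0.3051j + 0.0434k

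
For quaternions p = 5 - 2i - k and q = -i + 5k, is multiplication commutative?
No: pq = 3 - 5i + 11j + 25k ≠ 3 - 5i - 11j + 25k = qp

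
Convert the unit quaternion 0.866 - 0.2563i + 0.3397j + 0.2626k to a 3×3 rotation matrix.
[[0.6313, -0.629, 0.4538], [0.2807, 0.7307, 0.6223], [-0.723, -0.2655, 0.6378]]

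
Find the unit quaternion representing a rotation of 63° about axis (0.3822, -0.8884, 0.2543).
0.8526 + 0.1997i - 0.4642j + 0.1329k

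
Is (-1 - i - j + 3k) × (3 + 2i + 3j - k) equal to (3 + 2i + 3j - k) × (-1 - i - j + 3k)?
No: pq = 5 - 13i - j + 9k ≠ 5 + 3i - 11j + 11k = qp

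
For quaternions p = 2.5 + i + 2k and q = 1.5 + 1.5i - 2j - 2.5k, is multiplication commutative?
No: pq = 7.25 + 9.25i + 0.5j - 5.25k ≠ 7.25 + 1.25i - 10.5j - 1.25k = qp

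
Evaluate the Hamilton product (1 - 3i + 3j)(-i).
-3 - i + 3k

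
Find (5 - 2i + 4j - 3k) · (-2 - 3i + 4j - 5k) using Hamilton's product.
-47 - 19i + 11j - 15k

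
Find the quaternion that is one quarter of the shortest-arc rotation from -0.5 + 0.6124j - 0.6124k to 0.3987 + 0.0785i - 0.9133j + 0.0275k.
-0.4957 - 0.0211i + 0.7215j - 0.483k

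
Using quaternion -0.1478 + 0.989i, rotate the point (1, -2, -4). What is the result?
(1, 0.743, 4.41)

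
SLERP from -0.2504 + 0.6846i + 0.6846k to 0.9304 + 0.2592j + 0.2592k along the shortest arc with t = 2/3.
-0.9105 + 0.3318i - 0.2199j + 0.1119k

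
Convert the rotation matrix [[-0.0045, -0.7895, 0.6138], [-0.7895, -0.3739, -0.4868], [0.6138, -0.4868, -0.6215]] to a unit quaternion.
0.7055i - 0.5595j + 0.435k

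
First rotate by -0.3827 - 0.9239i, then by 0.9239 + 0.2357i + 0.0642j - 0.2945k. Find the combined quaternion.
-0.1358 - 0.9438i + 0.2475j + 0.172k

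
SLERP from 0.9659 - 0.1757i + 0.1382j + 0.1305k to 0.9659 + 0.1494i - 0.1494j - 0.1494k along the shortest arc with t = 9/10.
0.9781 + 0.1173i - 0.1212j - 0.122k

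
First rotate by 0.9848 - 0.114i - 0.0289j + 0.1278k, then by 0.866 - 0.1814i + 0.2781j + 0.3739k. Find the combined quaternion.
0.7924 - 0.231i + 0.2294j + 0.5158k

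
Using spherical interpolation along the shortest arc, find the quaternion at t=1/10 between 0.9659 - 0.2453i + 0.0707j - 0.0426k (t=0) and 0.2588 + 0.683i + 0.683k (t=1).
0.9862 - 0.1371i + 0.0693j + 0.0616k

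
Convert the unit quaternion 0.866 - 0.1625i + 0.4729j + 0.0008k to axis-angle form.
axis = (-0.325, 0.9457, 0.0016), θ = π/3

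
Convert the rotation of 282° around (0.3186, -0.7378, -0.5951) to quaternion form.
-0.7771 + 0.2005i - 0.4643j - 0.3745k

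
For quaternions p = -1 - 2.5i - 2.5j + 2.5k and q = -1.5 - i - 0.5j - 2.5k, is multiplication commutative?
No: pq = 4 + 12.25i - 4.5j - 2.5k ≠ 4 - 2.75i + 13j = qp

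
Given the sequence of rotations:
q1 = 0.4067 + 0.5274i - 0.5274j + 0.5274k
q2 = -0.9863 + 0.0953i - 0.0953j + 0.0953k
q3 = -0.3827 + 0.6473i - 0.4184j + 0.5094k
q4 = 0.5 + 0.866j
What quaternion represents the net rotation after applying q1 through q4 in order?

q2 · q1 = -0.5519 - 0.4814i + 0.4814j - 0.4814k
q3 · q2 · q1 = 0.9695 - 0.2168i + 0.1131j + 0.0133k
q4 · q3 · q2 · q1 = 0.3868 - 0.0969i + 0.8961j + 0.1944k
0.3868 - 0.0969i + 0.8961j + 0.1944k


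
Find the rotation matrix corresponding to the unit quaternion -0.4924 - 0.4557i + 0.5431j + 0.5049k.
[[-0.0998, 0.0022, -0.995], [-0.9922, 0.0748, 0.0996], [0.0747, 0.9972, -0.0052]]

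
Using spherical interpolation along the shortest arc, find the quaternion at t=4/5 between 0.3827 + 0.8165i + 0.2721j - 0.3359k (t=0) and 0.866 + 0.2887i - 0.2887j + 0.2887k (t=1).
0.8534 + 0.4579i - 0.1839j + 0.1679k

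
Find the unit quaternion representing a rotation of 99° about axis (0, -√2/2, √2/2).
0.6494 - 0.5377j + 0.5377k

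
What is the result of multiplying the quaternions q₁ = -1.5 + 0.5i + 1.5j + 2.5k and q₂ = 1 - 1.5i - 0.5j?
4i - 1.5j + 4.5k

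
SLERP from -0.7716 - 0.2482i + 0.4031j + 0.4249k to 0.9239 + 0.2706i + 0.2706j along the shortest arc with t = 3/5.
-0.9399 - 0.2851i + 0.0029j + 0.1879k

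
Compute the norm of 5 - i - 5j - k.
√52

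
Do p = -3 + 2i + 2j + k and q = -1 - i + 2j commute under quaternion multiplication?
No: pq = 1 - i - 9j + 5k ≠ 1 + 3i - 7j - 7k = qp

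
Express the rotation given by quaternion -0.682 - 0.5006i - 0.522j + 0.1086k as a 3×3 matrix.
[[0.4314, 0.6708, 0.6033], [0.3745, 0.4752, -0.7962], [-0.8207, 0.5694, -0.0462]]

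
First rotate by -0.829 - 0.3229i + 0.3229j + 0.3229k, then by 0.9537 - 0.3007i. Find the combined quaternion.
-0.8877 - 0.0587i + 0.405j + 0.2109k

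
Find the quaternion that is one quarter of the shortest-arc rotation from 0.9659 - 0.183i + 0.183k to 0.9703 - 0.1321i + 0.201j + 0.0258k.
0.9732 - 0.1713i + 0.0508j + 0.1445k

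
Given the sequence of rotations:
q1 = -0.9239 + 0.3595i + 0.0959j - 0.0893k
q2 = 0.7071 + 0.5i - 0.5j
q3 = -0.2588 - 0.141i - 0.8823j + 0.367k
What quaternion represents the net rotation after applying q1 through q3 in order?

q2 · q1 = -0.7851 - 0.1631i + 0.5744j + 0.1646k
q3 · q2 · q1 = 0.6266 - 0.2031i + 0.5074j - 0.5556k
0.6266 - 0.2031i + 0.5074j - 0.5556k


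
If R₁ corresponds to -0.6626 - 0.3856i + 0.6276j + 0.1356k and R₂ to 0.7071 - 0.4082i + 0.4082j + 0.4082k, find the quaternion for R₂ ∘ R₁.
-0.9375 - 0.203i + 0.0713j - 0.2734k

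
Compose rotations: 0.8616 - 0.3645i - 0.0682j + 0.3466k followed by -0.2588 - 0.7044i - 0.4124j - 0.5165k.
-0.3288 - 0.6907i + 0.0947j - 0.637k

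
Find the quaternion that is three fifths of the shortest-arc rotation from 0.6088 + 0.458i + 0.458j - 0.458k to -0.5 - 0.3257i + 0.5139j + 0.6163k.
0.6252 + 0.4361i - 0.1337j - 0.6333k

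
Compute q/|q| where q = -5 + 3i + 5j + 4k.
-0.5774 + 0.3464i + 0.5774j + 0.4619k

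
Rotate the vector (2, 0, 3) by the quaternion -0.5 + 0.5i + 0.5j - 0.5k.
(-3, 2, 0)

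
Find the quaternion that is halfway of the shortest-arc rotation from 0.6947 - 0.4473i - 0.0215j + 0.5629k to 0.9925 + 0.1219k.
0.8998 - 0.2385i - 0.0115j + 0.3652k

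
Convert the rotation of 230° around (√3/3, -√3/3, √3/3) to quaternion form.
-0.4226 + 0.5233i - 0.5233j + 0.5233k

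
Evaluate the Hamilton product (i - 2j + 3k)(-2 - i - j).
-1 + i + j - 9k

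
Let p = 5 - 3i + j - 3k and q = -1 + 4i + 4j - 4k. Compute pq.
-9 + 31i - 5j - 33k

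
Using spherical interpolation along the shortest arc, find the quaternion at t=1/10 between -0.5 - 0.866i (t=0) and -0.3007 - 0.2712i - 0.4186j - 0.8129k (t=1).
-0.5103 - 0.8521i - 0.0532j - 0.1033k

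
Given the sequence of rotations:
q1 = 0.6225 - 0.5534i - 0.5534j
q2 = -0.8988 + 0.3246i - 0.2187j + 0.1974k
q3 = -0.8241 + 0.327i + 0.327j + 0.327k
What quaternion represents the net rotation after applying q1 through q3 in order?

q2 · q1 = -0.5009 + 0.8087i + 0.252j - 0.1778k
q3 · q2 · q1 = 0.1241 - 0.9708i - 0.0489j - 0.1993k
0.1241 - 0.9708i - 0.0489j - 0.1993k


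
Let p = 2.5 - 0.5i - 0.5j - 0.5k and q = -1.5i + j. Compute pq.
-0.25 - 3.25i + 3.25j - 1.25k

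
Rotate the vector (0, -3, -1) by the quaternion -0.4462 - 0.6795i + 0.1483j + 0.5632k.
(-0.005, 2.113, -2.353)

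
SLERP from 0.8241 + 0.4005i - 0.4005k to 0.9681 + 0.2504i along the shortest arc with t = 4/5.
0.9547 + 0.2857i - 0.0828k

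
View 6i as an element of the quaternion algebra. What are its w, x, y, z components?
0 + 6i + 0j + 0k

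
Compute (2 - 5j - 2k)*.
2 + 5j + 2k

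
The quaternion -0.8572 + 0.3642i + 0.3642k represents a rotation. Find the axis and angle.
axis = (√2/2, 0, √2/2), θ = 298°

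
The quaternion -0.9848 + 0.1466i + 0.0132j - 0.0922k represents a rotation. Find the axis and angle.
axis = (0.8441, 0.076, -0.5308), θ = 340°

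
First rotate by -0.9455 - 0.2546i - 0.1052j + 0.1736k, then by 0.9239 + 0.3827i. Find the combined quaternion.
-0.7761 - 0.5971i - 0.1636j + 0.1201k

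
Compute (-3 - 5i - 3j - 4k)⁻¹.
-0.0508 + 0.0847i + 0.0508j + 0.0678k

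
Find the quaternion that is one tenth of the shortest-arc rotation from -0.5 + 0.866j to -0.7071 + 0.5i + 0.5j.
-0.5327 + 0.0539i + 0.8446j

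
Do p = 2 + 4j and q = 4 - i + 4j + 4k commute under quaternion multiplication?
No: pq = -8 + 14i + 24j + 12k ≠ -8 - 18i + 24j + 4k = qp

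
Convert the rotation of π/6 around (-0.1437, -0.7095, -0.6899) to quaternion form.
0.9659 - 0.0372i - 0.1836j - 0.1786k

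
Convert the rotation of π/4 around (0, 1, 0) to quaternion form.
0.9239 + 0.3827j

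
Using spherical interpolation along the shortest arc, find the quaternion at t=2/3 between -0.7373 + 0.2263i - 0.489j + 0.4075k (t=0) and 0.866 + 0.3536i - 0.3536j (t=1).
-0.9673 - 0.1768i + 0.0681j + 0.1686k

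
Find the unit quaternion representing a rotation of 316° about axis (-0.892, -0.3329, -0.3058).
-0.9272 - 0.3341i - 0.1247j - 0.1146k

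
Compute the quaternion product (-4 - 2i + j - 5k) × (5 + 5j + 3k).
-10 + 18i - 9j - 47k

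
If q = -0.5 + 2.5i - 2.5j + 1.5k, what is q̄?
-0.5 - 2.5i + 2.5j - 1.5k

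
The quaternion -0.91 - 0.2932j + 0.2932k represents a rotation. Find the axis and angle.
axis = (0, -√2/2, √2/2), θ = 311°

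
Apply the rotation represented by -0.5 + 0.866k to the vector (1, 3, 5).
(2.098, -2.366, 5)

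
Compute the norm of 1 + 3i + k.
√11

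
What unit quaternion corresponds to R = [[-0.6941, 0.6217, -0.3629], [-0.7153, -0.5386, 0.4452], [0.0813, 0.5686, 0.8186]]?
-0.3827 - 0.0806i + 0.2902j + 0.8734k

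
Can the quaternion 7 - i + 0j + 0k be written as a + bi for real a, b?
Yes. The quaternion 7 - i has j- and k-coefficients y = z = 0, so it lies in the complex subalgebra spanned by 1 and i.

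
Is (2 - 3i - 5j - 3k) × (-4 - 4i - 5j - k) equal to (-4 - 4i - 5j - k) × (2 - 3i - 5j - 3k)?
No: pq = -48 - 6i + 19j + 5k ≠ -48 + 14i + j + 15k = qp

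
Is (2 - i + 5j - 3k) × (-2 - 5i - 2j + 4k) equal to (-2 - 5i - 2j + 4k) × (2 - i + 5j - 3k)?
No: pq = 13 + 6i + 5j + 41k ≠ 13 - 22i - 33j - 13k = qp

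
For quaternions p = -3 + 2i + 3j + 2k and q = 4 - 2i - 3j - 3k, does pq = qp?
No: pq = 7 + 11i + 23j + 17k ≠ 7 + 17i + 19j + 17k = qp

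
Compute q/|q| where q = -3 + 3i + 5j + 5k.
-0.3638 + 0.3638i + 0.6063j + 0.6063k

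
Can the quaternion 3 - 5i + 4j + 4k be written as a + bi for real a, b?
No. The quaternion 3 - 5i + 4j + 4k has j-coefficient y = 4 and k-coefficient z = 4, not both zero, so it does not lie in the complex subalgebra spanned by 1 and i.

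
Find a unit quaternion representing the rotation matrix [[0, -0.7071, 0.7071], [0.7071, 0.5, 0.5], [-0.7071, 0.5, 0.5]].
0.7071 + 0.5j + 0.5k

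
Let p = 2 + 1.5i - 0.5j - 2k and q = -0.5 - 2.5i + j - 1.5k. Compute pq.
0.25 - 3i + 9.5j - 1.75k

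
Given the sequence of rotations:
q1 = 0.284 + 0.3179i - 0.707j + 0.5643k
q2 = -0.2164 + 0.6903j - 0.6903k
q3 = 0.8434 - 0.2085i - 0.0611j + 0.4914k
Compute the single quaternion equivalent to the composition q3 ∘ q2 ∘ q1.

q2 · q1 = 0.8161 - 0.1673i + 0.1296j - 0.5376k
q3 · q2 · q1 = 0.9255 - 0.3421i - 0.1349j - 0.0896k
0.9255 - 0.3421i - 0.1349j - 0.0896k


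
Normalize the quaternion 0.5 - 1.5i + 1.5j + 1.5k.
0.189 - 0.5669i + 0.5669j + 0.5669k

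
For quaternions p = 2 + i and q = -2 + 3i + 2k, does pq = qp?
No: pq = -7 + 4i - 2j + 4k ≠ -7 + 4i + 2j + 4k = qp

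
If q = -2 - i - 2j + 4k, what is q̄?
-2 + i + 2j - 4k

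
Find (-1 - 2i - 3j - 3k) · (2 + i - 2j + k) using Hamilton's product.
-3 - 14i - 5j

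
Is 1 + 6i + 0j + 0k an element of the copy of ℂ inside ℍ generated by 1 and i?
Yes. The quaternion 1 + 6i has j- and k-coefficients y = z = 0, so it lies in the complex subalgebra spanned by 1 and i.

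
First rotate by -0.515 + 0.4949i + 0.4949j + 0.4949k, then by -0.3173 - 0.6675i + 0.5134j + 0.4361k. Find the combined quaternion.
0.0238 + 0.225i + 0.1247j - 0.9661k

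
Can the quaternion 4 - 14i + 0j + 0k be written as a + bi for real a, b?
Yes. The quaternion 4 - 14i has j- and k-coefficients y = z = 0, so it lies in the complex subalgebra spanned by 1 and i.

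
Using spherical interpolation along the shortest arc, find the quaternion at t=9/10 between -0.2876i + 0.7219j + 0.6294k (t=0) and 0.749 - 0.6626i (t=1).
0.7219 - 0.6789i + 0.1011j + 0.0881k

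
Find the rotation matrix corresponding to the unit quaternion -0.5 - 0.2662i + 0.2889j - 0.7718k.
[[-0.3583, -0.9256, 0.122], [0.618, -0.3331, -0.7121], [0.6998, -0.1797, 0.6913]]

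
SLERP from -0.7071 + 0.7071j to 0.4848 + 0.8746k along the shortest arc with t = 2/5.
-0.7455 + 0.5034j - 0.4368k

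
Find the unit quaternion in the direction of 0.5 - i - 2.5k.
0.1826 - 0.3651i - 0.9129k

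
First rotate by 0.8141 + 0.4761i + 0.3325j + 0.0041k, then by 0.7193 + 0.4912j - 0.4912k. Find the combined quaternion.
0.4243 + 0.5078i + 0.4052j - 0.6308k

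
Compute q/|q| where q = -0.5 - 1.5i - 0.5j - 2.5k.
-0.1667 - 0.5i - 0.1667j - 0.8333k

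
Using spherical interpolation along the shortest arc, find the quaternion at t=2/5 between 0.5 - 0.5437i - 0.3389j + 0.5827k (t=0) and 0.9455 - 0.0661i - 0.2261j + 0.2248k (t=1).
0.7322 - 0.3771i - 0.3156j + 0.4712k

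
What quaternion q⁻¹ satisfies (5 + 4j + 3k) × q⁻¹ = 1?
0.1 - 0.08j - 0.06k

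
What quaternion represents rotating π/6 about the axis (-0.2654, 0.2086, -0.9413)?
0.9659 - 0.0687i + 0.054j - 0.2436k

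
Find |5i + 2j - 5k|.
√54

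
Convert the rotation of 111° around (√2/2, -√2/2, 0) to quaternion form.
0.5664 + 0.5827i - 0.5827j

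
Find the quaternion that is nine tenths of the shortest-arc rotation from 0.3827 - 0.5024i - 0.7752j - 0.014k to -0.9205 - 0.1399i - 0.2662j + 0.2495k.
0.9565 + 0.0618i + 0.1445j - 0.2459k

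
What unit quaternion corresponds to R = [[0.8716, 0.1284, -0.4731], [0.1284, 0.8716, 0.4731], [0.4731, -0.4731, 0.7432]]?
0.9336 - 0.2534i - 0.2534j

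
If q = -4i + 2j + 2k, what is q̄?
4i - 2j - 2k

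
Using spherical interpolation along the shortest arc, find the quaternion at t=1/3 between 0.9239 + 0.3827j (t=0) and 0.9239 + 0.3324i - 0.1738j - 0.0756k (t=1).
0.9714 + 0.1184i + 0.2041j - 0.0269k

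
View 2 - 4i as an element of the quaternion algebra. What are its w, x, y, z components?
2 - 4i + 0j + 0k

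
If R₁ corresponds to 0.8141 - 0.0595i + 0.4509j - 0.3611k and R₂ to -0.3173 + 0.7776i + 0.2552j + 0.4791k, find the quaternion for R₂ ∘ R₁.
-0.1541 + 0.3437i + 0.317j + 0.8704k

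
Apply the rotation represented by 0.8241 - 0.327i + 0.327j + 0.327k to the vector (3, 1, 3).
(1.939, 3.806, -0.867)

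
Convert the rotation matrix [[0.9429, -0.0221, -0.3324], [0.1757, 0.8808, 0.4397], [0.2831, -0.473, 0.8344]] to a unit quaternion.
0.9563 - 0.2386i - 0.1609j + 0.0517k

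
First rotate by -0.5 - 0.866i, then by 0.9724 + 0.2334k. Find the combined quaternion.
-0.4862 - 0.8421i - 0.2021j - 0.1167k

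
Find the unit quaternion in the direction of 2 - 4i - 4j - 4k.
0.2774 - 0.5547i - 0.5547j - 0.5547k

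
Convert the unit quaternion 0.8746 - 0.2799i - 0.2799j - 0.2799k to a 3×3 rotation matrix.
[[0.6866, 0.6463, -0.3329], [-0.3329, 0.6866, 0.6463], [0.6463, -0.3329, 0.6866]]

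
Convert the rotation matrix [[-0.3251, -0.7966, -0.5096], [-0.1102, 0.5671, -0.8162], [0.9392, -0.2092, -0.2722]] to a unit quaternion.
-0.4924 - 0.3082i + 0.7356j - 0.3485k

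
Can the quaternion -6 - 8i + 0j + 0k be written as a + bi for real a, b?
Yes. The quaternion -6 - 8i has j- and k-coefficients y = z = 0, so it lies in the complex subalgebra spanned by 1 and i.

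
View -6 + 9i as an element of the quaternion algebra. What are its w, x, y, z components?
-6 + 9i + 0j + 0k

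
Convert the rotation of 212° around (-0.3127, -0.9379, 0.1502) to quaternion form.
-0.2756 - 0.3006i - 0.9016j + 0.1444k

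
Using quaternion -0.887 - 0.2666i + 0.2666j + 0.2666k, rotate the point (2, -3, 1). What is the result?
(-0.176, -3.708, -0.468)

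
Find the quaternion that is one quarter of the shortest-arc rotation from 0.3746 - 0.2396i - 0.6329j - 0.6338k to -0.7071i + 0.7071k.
0.3209 + 0.0278i - 0.5422j - 0.776k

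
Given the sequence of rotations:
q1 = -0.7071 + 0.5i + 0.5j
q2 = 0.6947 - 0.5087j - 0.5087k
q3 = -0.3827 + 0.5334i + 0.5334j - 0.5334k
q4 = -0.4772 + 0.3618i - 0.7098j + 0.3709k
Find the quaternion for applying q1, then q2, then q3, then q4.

q2 · q1 = -0.2369 + 0.6017i + 0.4527j + 0.6141k
q3 · q2 · q1 = -0.1442 + 0.2124i - 0.9481j - 0.1881k
q4 · q3 · q2 · q1 = -0.6112 + 0.3316i + 0.7016j - 0.156k
-0.6112 + 0.3316i + 0.7016j - 0.156k


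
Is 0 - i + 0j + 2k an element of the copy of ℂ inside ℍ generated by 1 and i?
No. The quaternion -i + 2k has j-coefficient y = 0 and k-coefficient z = 2, not both zero, so it does not lie in the complex subalgebra spanned by 1 and i.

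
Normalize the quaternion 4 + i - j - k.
0.9177 + 0.2294i - 0.2294j - 0.2294k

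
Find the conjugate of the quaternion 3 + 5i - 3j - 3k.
3 - 5i + 3j + 3k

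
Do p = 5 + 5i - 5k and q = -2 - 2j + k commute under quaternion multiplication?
No: pq = -5 - 20i - 15j + 5k ≠ -5 - 5j + 25k = qp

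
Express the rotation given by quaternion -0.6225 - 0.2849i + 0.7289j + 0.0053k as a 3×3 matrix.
[[-0.0626, -0.4087, -0.9105], [-0.4219, 0.8376, -0.347], [0.9045, 0.3624, -0.2249]]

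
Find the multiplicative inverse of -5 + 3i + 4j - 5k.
-0.0667 - 0.04i - 0.0533j + 0.0667k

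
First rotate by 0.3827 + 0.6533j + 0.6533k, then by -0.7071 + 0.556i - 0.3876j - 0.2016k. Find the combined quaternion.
0.1143 + 0.0913i - 0.9735j - 0.1759k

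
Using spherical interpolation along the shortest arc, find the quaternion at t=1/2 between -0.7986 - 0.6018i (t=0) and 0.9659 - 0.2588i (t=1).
-0.9816 - 0.1908i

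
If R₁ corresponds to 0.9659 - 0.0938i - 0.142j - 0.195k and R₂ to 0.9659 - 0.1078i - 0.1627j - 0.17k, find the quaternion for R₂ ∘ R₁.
0.8666 - 0.1871i - 0.2994j - 0.3525k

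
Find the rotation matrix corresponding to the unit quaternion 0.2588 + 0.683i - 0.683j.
[[0.067, -0.933, -0.3535], [-0.933, 0.067, -0.3535], [0.3535, 0.3535, -0.866]]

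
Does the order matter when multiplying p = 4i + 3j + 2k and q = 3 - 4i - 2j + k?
Yes: pq = 20 + 19i - 3j + 10k ≠ 20 + 5i + 21j + 2k = qp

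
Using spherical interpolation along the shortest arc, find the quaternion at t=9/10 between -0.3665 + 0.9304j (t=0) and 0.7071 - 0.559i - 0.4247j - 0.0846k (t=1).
-0.6936 + 0.5155i + 0.497j + 0.078k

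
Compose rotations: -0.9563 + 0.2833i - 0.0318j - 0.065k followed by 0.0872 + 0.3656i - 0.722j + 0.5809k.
-0.1722 - 0.2595i + 0.876j - 0.3683k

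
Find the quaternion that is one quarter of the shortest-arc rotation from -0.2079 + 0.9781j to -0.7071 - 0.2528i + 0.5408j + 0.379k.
-0.3616 - 0.0705i + 0.9236j + 0.1058k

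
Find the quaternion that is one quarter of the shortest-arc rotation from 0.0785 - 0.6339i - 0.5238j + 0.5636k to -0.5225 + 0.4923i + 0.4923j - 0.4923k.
0.1953 - 0.611i - 0.5271j + 0.5574k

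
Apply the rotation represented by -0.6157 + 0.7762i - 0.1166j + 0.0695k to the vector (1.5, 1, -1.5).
(0.972, -2.024, -0.677)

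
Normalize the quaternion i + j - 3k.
0.3015i + 0.3015j - 0.9045k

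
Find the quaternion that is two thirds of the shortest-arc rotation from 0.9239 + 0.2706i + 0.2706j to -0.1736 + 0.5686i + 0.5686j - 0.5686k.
0.284 + 0.5921i + 0.5921j - 0.4671k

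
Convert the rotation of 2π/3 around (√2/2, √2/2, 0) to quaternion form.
0.5 + 0.6124i + 0.6124j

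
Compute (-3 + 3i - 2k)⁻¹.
-0.1364 - 0.1364i + 0.0909k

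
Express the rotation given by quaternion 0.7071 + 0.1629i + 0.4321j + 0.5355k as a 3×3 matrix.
[[0.0531, -0.6165, 0.7855], [0.8981, 0.3734, 0.2324], [-0.4366, 0.6932, 0.5735]]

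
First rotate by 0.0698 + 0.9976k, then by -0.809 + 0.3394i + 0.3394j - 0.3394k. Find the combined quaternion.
0.2821 + 0.3623i - 0.3149j - 0.8307k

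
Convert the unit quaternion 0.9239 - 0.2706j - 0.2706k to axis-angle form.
axis = (0, -√2/2, -√2/2), θ = π/4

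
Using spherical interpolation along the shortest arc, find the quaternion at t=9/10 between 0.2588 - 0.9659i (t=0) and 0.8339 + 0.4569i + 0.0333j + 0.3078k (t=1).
-0.765 - 0.5714i - 0.032j - 0.2955k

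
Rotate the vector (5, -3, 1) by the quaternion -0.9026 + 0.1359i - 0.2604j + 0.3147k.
(2.395, -5.408, 0.132)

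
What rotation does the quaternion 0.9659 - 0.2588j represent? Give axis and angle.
axis = (0, -1, 0), θ = π/6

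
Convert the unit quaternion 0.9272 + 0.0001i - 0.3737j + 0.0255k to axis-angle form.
axis = (0.0003, -0.9977, 0.0681), θ = 44°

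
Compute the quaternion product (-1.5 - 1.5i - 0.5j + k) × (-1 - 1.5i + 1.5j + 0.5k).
-0.5 + 2i - 2.5j - 4.75k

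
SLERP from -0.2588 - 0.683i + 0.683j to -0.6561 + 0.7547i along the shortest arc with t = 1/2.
0.2422 - 0.8764i + 0.4163j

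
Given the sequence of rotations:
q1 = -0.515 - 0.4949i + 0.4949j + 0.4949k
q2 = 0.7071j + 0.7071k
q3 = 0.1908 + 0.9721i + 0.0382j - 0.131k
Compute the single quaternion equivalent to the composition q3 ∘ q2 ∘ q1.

q2 · q1 = -0.6999 - 0.7141j - 0.0142k
q3 · q2 · q1 = -0.1081 - 0.7745i - 0.1492j - 0.6052k
-0.1081 - 0.7745i - 0.1492j - 0.6052k


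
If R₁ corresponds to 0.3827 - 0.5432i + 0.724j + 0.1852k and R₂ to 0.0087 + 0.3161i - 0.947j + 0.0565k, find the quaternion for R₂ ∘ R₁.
0.8502 - 0.1i - 0.4454j - 0.2623k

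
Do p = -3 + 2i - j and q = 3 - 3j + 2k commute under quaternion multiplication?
No: pq = -12 + 4i + 2j - 12k ≠ -12 + 8i + 10j = qp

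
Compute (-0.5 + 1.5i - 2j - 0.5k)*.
-0.5 - 1.5i + 2j + 0.5k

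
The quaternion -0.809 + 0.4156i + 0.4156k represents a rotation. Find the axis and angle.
axis = (√2/2, 0, √2/2), θ = 288°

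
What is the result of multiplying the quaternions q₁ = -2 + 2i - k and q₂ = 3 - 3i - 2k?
-2 + 12i + 7j + k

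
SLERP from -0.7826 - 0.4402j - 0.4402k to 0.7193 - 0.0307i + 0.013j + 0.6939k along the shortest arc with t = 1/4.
-0.7855 + 0.008i - 0.3399j - 0.5171k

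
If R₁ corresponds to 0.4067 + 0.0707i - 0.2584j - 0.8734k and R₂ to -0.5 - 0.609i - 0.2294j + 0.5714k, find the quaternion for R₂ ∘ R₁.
0.2795 + 0.065i - 0.4556j + 0.8427k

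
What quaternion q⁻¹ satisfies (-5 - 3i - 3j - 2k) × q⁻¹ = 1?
-0.1064 + 0.0638i + 0.0638j + 0.0426k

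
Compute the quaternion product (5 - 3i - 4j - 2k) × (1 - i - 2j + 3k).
-24i - 3j + 15k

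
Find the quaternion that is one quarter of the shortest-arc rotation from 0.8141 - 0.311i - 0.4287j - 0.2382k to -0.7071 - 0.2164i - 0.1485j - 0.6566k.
0.9279 - 0.1948i - 0.3177j + 0.0118k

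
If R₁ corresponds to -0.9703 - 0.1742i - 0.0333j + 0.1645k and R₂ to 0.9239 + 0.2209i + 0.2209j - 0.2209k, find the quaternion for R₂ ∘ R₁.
-0.8143 - 0.3463i - 0.243j + 0.3974k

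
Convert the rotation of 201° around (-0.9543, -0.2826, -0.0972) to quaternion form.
-0.1822 - 0.9383i - 0.2779j - 0.0956k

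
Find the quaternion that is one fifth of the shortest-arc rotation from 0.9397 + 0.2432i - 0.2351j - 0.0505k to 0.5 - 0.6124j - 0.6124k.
0.9015 + 0.204i - 0.3359j - 0.1811k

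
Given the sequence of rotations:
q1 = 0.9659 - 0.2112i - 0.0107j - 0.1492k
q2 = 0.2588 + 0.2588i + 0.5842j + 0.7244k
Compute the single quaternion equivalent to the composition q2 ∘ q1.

q2 · q1 = 0.419 + 0.1159i + 0.4471j + 0.7817k
0.419 + 0.1159i + 0.4471j + 0.7817k


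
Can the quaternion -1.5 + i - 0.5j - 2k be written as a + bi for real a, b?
No. The quaternion -1.5 + i - 0.5j - 2k has j-coefficient y = -0.5 and k-coefficient z = -2, not both zero, so it does not lie in the complex subalgebra spanned by 1 and i.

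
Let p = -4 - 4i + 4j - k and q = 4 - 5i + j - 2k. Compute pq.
-42 - 3i + 9j + 20k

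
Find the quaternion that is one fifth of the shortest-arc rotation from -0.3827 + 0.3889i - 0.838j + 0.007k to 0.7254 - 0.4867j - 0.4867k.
-0.1447 + 0.3586i - 0.9125j - 0.1333k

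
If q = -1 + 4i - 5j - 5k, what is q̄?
-1 - 4i + 5j + 5k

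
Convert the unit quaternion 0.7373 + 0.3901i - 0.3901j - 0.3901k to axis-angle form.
axis = (√3/3, -√3/3, -√3/3), θ = 85°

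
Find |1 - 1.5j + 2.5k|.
3.082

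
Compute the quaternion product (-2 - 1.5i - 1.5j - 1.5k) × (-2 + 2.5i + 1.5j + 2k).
13 - 2.75i - 0.75j + 0.5k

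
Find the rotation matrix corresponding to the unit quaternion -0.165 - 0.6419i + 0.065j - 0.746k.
[[-0.1215, -0.3296, 0.9363], [0.1627, -0.9371, -0.3088], [0.9792, 0.1148, 0.1675]]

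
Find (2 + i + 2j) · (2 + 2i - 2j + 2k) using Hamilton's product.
6 + 10i - 2j - 2k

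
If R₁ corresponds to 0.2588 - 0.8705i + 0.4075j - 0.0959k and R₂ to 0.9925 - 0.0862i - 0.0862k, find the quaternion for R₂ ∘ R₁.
0.1736 - 0.8512i + 0.4712j - 0.1526k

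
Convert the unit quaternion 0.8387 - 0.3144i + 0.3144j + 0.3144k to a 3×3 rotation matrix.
[[0.6046, -0.7251, 0.3297], [0.3297, 0.6046, 0.7251], [-0.7251, -0.3297, 0.6046]]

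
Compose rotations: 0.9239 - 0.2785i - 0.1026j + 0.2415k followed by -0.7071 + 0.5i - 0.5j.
-0.5653 + 0.5381i - 0.5102j - 0.3613k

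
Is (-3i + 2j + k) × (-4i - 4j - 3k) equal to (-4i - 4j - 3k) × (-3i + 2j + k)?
No: pq = -1 - 2i - 13j + 20k ≠ -1 + 2i + 13j - 20k = qp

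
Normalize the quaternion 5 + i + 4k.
0.7715 + 0.1543i + 0.6172k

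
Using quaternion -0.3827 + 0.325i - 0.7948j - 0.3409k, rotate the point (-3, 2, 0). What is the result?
(-0.068, 1.88, 3.076)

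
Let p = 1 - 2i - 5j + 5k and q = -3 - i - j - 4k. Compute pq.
10 + 30i + j - 22k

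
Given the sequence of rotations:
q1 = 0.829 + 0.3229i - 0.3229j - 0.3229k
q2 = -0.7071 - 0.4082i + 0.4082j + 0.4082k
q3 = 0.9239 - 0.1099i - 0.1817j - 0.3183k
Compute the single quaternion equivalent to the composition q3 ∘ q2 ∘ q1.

q2 · q1 = -0.1908 - 0.5667i + 0.5667j + 0.5667k
q3 · q2 · q1 = 0.0448 - 0.4252i + 0.8009j + 0.4191k
0.0448 - 0.4252i + 0.8009j + 0.4191k


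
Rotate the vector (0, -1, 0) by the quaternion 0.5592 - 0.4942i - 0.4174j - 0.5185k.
(-0.992, 0.026, 0.12)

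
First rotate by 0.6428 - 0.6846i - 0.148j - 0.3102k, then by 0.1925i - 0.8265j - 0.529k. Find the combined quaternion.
-0.1546 + 0.3018i - 0.1094j - 0.9344k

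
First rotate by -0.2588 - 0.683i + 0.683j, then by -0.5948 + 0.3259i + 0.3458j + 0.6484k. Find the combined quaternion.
0.1403 - 0.121i - 0.9386j + 0.291k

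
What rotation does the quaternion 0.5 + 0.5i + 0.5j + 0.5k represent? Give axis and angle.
axis = (√3/3, √3/3, √3/3), θ = 2π/3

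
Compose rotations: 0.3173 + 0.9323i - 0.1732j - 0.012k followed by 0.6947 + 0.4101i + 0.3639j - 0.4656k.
-0.1045 + 0.6928i - 0.434j - 0.5664k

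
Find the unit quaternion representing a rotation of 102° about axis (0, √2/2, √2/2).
0.6293 + 0.5495j + 0.5495k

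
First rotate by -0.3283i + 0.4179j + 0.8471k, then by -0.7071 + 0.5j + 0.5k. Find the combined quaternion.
-0.6325 + 0.4467i - 0.4596j - 0.4348k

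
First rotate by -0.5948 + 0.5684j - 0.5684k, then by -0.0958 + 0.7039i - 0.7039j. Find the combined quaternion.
0.4571 - 0.0186i + 0.7643j + 0.4545k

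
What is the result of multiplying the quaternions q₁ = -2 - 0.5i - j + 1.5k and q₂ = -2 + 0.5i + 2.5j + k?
5.25 - 4.75i - 1.75j - 5.75k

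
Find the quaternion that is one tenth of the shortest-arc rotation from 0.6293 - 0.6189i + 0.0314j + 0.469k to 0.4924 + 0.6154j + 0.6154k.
0.6386 - 0.5724i + 0.0998j + 0.5045k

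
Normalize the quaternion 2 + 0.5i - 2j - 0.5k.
0.686 + 0.1715i - 0.686j - 0.1715k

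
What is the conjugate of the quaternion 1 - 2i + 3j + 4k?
1 + 2i - 3j - 4k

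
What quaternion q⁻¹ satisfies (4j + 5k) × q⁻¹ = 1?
-0.0976j - 0.122k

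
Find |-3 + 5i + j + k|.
6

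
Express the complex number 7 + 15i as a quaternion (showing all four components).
7 + 15i + 0j + 0k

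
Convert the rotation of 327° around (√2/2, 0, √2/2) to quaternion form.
-0.9588 + 0.2008i + 0.2008k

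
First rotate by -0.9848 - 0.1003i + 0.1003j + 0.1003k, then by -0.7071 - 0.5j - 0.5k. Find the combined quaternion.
0.7967 + 0.0709i + 0.4716j + 0.3713k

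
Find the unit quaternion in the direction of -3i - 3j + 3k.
-0.5774i - 0.5774j + 0.5774k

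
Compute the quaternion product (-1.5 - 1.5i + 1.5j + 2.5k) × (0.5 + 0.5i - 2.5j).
3.75 + 4.75i + 5.75j + 4.25k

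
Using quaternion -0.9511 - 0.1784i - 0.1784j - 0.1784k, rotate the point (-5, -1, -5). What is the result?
(-6.103, -1.509, -3.388)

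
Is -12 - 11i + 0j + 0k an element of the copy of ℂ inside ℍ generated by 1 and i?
Yes. The quaternion -12 - 11i has j- and k-coefficients y = z = 0, so it lies in the complex subalgebra spanned by 1 and i.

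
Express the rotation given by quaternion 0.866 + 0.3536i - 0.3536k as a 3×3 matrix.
[[0.7499, 0.6124, -0.2501], [-0.6124, 0.4999, -0.6124], [-0.2501, 0.6124, 0.7499]]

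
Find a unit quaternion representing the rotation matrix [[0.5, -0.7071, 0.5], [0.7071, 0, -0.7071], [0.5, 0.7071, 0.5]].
0.7071 + 0.5i + 0.5k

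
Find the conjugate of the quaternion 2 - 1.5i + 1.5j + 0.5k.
2 + 1.5i - 1.5j - 0.5k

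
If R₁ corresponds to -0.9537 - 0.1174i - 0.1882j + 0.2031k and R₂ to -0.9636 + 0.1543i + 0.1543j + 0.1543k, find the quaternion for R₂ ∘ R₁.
0.9348 + 0.0263i - 0.0153j - 0.3538k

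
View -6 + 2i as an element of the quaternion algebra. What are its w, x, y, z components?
-6 + 2i + 0j + 0k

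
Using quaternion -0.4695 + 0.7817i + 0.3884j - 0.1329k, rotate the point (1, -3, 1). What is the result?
(-1.357, 2.135, 2.145)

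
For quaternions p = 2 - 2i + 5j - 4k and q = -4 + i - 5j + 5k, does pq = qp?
No: pq = 39 + 15i - 24j + 31k ≠ 39 + 5i - 36j + 21k = qp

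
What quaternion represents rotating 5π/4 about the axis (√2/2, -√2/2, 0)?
-0.3827 + 0.6533i - 0.6533j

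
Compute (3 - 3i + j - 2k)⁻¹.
0.1304 + 0.1304i - 0.0435j + 0.087k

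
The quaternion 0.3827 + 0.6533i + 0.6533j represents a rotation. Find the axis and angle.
axis = (√2/2, √2/2, 0), θ = 3π/4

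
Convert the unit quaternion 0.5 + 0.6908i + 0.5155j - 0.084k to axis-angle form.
axis = (0.7977, 0.5952, -0.097), θ = 2π/3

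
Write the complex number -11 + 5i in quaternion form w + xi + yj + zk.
-11 + 5i + 0j + 0k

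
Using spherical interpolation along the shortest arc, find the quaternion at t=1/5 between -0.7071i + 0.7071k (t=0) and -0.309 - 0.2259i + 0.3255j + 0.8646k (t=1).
-0.0668 - 0.6314i + 0.0703j + 0.7694k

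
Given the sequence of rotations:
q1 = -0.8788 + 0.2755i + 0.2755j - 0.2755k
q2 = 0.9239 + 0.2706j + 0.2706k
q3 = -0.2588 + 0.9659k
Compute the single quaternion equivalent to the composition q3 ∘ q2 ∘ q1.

q2 · q1 = -0.8119 + 0.1054i + 0.0913j - 0.5669k
q3 · q2 · q1 = 0.7577 - 0.1155i + 0.0782j - 0.6375k
0.7577 - 0.1155i + 0.0782j - 0.6375k


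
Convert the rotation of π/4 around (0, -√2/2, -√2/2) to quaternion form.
0.9239 - 0.2706j - 0.2706k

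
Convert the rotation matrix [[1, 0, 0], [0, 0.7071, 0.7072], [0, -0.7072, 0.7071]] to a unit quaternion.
0.9239 - 0.3827i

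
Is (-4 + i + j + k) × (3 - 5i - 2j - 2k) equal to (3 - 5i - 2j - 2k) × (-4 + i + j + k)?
No: pq = -3 + 23i + 8j + 14k ≠ -3 + 23i + 14j + 8k = qp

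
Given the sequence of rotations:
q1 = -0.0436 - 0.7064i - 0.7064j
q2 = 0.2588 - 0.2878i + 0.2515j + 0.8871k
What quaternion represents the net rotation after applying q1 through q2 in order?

q2 · q1 = -0.0369 + 0.4564i - 0.8204j + 0.3423k
-0.0369 + 0.4564i - 0.8204j + 0.3423k


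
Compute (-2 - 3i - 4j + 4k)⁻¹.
-0.0444 + 0.0667i + 0.0889j - 0.0889k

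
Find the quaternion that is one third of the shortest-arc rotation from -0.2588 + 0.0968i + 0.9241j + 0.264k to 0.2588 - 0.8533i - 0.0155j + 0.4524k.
-0.3466 + 0.4985i + 0.7946j + 0.0043k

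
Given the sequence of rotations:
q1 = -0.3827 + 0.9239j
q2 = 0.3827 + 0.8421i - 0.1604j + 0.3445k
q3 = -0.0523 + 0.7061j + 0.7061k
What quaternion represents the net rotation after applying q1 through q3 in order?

q2 · q1 = 0.0017 - 0.6406i + 0.415j + 0.6462k
q3 · q2 · q1 = -0.7494 + 0.1968i - 0.4728j + 0.4197k
-0.7494 + 0.1968i - 0.4728j + 0.4197k


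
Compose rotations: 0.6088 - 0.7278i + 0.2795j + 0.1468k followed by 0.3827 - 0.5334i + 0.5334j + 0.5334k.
-0.3826 - 0.674i + 0.1218j + 0.62k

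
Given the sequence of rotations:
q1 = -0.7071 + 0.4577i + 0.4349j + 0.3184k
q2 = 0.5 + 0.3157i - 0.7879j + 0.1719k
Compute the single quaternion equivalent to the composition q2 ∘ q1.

q2 · q1 = -0.2101 - 0.32i + 0.7527j + 0.5356k
-0.2101 - 0.32i + 0.7527j + 0.5356k


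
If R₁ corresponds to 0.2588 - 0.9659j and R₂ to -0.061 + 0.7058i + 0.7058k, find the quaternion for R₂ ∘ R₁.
-0.0158 + 0.8644i + 0.0589j - 0.4991k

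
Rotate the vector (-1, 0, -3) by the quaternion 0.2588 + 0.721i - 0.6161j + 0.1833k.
(-0.01, 2.591, 1.813)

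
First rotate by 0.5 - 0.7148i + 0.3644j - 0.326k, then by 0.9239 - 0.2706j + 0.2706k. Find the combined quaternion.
0.6488 - 0.6708i + 0.0079j - 0.3593k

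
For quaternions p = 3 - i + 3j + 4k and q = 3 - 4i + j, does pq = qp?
No: pq = 2 - 19i - 4j + 23k ≠ 2 - 11i + 28j + k = qp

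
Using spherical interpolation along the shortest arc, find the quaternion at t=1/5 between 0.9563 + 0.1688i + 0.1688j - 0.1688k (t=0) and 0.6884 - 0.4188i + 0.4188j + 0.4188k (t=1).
0.9686 + 0.0458i + 0.2398j - 0.0458k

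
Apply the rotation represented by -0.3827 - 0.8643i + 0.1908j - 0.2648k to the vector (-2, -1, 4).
(0.205, -2.162, -4.035)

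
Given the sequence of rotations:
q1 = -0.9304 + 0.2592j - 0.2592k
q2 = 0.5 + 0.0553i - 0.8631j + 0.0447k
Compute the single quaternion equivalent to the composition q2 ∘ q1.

q2 · q1 = -0.2299 + 0.1607i + 0.947j - 0.1569k
-0.2299 + 0.1607i + 0.947j - 0.1569k


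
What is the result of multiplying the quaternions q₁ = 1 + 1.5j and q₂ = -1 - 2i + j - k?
-2.5 - 3.5i - 0.5j + 2k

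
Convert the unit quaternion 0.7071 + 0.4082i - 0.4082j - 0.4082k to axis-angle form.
axis = (√3/3, -√3/3, -√3/3), θ = π/2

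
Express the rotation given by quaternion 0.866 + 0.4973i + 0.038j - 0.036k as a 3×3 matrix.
[[0.9945, 0.1001, 0.03], [-0.0246, 0.5028, -0.8641], [-0.1016, 0.8586, 0.5025]]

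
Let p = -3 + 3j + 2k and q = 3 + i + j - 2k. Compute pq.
-8 - 11i + 8j + 9k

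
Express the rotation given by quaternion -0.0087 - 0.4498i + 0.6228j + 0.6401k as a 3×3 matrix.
[[-0.5952, -0.5491, -0.5867], [-0.5714, -0.2241, 0.7895], [-0.565, 0.8051, -0.1804]]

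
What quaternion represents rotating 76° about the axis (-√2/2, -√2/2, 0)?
0.788 - 0.4353i - 0.4353j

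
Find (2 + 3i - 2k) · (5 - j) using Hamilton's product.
10 + 13i - 2j - 13k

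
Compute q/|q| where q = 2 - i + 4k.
0.4364 - 0.2182i + 0.8729k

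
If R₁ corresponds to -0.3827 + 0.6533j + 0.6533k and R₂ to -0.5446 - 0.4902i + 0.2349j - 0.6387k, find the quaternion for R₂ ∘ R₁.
0.4722 + 0.7583i - 0.1254j - 0.4316k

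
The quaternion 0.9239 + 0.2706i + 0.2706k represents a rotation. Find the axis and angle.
axis = (√2/2, 0, √2/2), θ = π/4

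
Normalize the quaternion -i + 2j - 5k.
-0.1826i + 0.3651j - 0.9129k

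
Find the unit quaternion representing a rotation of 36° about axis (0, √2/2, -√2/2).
0.9511 + 0.2185j - 0.2185k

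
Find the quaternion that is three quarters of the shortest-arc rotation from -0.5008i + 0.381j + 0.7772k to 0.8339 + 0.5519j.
0.7265 - 0.1707i + 0.6107j + 0.2649k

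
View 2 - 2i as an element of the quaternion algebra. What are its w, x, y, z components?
2 - 2i + 0j + 0k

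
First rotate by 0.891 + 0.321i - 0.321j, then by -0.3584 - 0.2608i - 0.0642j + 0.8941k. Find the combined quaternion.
-0.2562 - 0.0604i + 0.3449j + 0.901k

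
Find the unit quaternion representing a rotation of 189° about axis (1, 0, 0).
-0.0785 + 0.9969i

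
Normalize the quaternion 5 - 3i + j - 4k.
0.7001 - 0.4201i + 0.14j - 0.5601k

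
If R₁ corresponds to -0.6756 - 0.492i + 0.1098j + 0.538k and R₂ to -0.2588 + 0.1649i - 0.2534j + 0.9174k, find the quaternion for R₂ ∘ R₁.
-0.2098 - 0.2211i - 0.3973j - 0.8656k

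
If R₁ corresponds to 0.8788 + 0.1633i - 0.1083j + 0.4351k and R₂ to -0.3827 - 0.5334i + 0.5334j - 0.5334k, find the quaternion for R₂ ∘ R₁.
0.0406 - 0.3569i + 0.6552j - 0.6646k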